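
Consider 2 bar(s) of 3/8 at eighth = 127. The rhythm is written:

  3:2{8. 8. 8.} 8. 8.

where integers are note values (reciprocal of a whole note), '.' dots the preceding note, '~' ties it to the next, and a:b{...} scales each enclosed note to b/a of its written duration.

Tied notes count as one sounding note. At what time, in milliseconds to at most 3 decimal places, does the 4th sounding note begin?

1. 0.0ms @ 0 + 472.441ms (1)
2. 472.441ms @ 1 + 472.441ms (1)
3. 944.882ms @ 2 + 472.441ms (1)
4. 1417.323ms @ 3 + 708.661ms (3/2)
5. 2125.984ms @ 9/2 + 708.661ms (3/2)

note 4 onset = 3b = 1417.323ms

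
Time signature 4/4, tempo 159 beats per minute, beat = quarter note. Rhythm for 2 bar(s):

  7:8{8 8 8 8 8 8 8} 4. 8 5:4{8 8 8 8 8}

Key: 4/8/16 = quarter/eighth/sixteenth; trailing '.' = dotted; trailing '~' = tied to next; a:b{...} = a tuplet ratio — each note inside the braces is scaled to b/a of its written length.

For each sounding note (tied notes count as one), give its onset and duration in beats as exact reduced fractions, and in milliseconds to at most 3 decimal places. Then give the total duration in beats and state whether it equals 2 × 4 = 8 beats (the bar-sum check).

1) 0.0ms=0b +215.633ms=4/7b
2) 215.633ms=4/7b +215.633ms=4/7b
3) 431.267ms=8/7b +215.633ms=4/7b
4) 646.9ms=12/7b +215.633ms=4/7b
5) 862.534ms=16/7b +215.633ms=4/7b
6) 1078.167ms=20/7b +215.633ms=4/7b
7) 1293.801ms=24/7b +215.633ms=4/7b
8) 1509.434ms=4b +566.038ms=3/2b
9) 2075.472ms=11/2b +188.679ms=1/2b
10) 2264.151ms=6b +150.943ms=2/5b
11) 2415.094ms=32/5b +150.943ms=2/5b
12) 2566.038ms=34/5b +150.943ms=2/5b
13) 2716.981ms=36/5b +150.943ms=2/5b
14) 2867.925ms=38/5b +150.943ms=2/5b
Σ=8b of 8 (159bpm 4/4) — PASS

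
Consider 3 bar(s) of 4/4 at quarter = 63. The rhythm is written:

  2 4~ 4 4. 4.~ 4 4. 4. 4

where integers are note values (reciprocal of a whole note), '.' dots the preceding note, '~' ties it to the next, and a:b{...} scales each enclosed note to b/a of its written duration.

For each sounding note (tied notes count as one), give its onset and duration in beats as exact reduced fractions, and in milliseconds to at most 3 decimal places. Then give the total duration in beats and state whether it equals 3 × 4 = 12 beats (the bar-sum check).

1) 0.0ms=0b +1904.762ms=2b
2) 1904.762ms=2b +1904.762ms=2b
3) 3809.524ms=4b +1428.571ms=3/2b
4) 5238.095ms=11/2b +2380.952ms=5/2b
5) 7619.048ms=8b +1428.571ms=3/2b
6) 9047.619ms=19/2b +1428.571ms=3/2b
7) 10476.19ms=11b +952.381ms=1b
Σ=12b of 12 (63bpm 4/4) — PASS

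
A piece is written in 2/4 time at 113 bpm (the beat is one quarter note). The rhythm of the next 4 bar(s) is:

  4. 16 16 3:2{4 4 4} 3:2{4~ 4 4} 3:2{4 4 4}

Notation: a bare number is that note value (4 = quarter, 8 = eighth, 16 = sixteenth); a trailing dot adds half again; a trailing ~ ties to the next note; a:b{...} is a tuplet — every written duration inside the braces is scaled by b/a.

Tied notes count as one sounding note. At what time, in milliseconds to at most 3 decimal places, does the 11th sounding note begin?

1. 0.0ms @ 0 + 796.46ms (3/2)
2. 796.46ms @ 3/2 + 132.743ms (1/4)
3. 929.204ms @ 7/4 + 132.743ms (1/4)
4. 1061.947ms @ 2 + 353.982ms (2/3)
5. 1415.929ms @ 8/3 + 353.982ms (2/3)
6. 1769.912ms @ 10/3 + 353.982ms (2/3)
7. 2123.894ms @ 4 + 707.965ms (4/3)
8. 2831.858ms @ 16/3 + 353.982ms (2/3)
9. 3185.841ms @ 6 + 353.982ms (2/3)
10. 3539.823ms @ 20/3 + 353.982ms (2/3)
11. 3893.805ms @ 22/3 + 353.982ms (2/3)

note 11 onset = 22/3b = 3893.805ms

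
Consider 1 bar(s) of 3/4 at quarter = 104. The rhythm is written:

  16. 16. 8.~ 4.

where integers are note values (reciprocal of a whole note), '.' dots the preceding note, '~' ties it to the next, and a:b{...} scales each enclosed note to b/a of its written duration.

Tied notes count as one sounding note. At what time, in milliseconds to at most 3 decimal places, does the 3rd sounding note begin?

1. 0.0ms @ 0 + 216.346ms (3/8)
2. 216.346ms @ 3/8 + 216.346ms (3/8)
3. 432.692ms @ 3/4 + 1298.077ms (9/4)

note 3 onset = 3/4b = 432.692ms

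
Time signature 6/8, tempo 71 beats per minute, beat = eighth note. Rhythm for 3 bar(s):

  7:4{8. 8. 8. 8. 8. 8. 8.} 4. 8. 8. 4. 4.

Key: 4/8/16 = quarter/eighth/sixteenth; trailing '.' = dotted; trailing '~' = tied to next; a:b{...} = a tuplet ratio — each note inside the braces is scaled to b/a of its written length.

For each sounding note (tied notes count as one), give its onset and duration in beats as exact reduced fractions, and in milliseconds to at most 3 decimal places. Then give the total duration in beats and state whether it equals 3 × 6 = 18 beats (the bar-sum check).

1) 0.0ms=0b +724.346ms=6/7b
2) 724.346ms=6/7b +724.346ms=6/7b
3) 1448.692ms=12/7b +724.346ms=6/7b
4) 2173.038ms=18/7b +724.346ms=6/7b
5) 2897.384ms=24/7b +724.346ms=6/7b
6) 3621.73ms=30/7b +724.346ms=6/7b
7) 4346.076ms=36/7b +724.346ms=6/7b
8) 5070.423ms=6b +2535.211ms=3b
9) 7605.634ms=9b +1267.606ms=3/2b
10) 8873.239ms=21/2b +1267.606ms=3/2b
11) 10140.845ms=12b +2535.211ms=3b
12) 12676.056ms=15b +2535.211ms=3b
Σ=18b of 18 (71bpm 6/8) — PASS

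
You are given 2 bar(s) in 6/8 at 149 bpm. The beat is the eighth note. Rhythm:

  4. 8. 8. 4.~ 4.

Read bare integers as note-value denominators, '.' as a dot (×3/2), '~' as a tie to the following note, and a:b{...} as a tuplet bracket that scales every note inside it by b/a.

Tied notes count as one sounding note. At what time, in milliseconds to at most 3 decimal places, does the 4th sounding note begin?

note 4 onset = 6b = 2416.107ms

1. 0.0ms @ 0 + 1208.054ms (3)
2. 1208.054ms @ 3 + 604.027ms (3/2)
3. 1812.081ms @ 9/2 + 604.027ms (3/2)
4. 2416.107ms @ 6 + 2416.107ms (6)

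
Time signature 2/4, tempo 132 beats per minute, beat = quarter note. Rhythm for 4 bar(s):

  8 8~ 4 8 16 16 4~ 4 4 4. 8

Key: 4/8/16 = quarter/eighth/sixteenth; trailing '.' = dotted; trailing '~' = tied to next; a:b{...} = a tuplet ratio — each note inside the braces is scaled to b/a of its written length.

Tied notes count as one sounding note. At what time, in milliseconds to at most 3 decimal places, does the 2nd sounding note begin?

note 2 onset = 1/2b = 227.273ms

1. 0.0ms @ 0 + 227.273ms (1/2)
2. 227.273ms @ 1/2 + 681.818ms (3/2)
3. 909.091ms @ 2 + 227.273ms (1/2)
4. 1136.364ms @ 5/2 + 113.636ms (1/4)
5. 1250.0ms @ 11/4 + 113.636ms (1/4)
6. 1363.636ms @ 3 + 909.091ms (2)
7. 2272.727ms @ 5 + 454.545ms (1)
8. 2727.273ms @ 6 + 681.818ms (3/2)
9. 3409.091ms @ 15/2 + 227.273ms (1/2)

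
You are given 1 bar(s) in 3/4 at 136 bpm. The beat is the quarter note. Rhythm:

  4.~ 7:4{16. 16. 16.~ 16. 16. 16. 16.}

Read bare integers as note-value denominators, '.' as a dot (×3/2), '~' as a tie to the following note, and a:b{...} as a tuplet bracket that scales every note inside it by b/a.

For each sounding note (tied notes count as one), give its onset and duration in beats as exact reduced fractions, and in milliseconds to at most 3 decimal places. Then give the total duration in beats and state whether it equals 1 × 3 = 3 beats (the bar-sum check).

1) 0.0ms=0b +756.303ms=12/7b
2) 756.303ms=12/7b +94.538ms=3/14b
3) 850.84ms=27/14b +189.076ms=3/7b
4) 1039.916ms=33/14b +94.538ms=3/14b
5) 1134.454ms=18/7b +94.538ms=3/14b
6) 1228.992ms=39/14b +94.538ms=3/14b
Σ=3b of 3 (136bpm 3/4) — PASS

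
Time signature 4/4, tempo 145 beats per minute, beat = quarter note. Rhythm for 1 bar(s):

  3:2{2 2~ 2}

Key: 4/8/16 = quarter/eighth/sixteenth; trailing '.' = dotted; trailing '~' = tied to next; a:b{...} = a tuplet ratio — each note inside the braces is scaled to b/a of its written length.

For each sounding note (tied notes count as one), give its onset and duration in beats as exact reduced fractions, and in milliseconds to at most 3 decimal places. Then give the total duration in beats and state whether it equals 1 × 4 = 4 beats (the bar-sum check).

1) 0.0ms=0b +551.724ms=4/3b
2) 551.724ms=4/3b +1103.448ms=8/3b
Σ=4b of 4 (145bpm 4/4) — PASS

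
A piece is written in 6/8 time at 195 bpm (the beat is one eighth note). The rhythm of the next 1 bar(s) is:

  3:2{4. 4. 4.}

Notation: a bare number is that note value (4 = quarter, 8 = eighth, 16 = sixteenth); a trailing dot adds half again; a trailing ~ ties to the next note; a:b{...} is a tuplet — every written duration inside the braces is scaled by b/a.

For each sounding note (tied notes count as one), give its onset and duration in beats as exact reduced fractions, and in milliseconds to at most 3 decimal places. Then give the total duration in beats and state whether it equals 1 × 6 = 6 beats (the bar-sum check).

1) 0.0ms=0b +615.385ms=2b
2) 615.385ms=2b +615.385ms=2b
3) 1230.769ms=4b +615.385ms=2b
Σ=6b of 6 (195bpm 6/8) — PASS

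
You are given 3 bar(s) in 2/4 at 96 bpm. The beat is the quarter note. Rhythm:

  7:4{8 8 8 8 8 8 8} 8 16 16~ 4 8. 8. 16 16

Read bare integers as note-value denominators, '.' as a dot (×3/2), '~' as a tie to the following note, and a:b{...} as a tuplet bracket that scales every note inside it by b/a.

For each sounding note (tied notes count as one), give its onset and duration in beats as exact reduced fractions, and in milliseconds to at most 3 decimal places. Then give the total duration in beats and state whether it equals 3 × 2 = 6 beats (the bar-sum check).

1) 0.0ms=0b +178.571ms=2/7b
2) 178.571ms=2/7b +178.571ms=2/7b
3) 357.143ms=4/7b +178.571ms=2/7b
4) 535.714ms=6/7b +178.571ms=2/7b
5) 714.286ms=8/7b +178.571ms=2/7b
6) 892.857ms=10/7b +178.571ms=2/7b
7) 1071.429ms=12/7b +178.571ms=2/7b
8) 1250.0ms=2b +312.5ms=1/2b
9) 1562.5ms=5/2b +156.25ms=1/4b
10) 1718.75ms=11/4b +781.25ms=5/4b
11) 2500.0ms=4b +468.75ms=3/4b
12) 2968.75ms=19/4b +468.75ms=3/4b
13) 3437.5ms=11/2b +156.25ms=1/4b
14) 3593.75ms=23/4b +156.25ms=1/4b
Σ=6b of 6 (96bpm 2/4) — PASS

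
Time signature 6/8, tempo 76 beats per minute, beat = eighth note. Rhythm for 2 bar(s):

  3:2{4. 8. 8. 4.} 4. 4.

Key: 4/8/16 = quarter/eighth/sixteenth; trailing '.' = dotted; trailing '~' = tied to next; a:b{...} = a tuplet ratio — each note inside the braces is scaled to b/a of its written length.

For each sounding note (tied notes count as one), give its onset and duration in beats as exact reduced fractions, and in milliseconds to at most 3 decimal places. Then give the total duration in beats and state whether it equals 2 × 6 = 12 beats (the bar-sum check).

1) 0.0ms=0b +1578.947ms=2b
2) 1578.947ms=2b +789.474ms=1b
3) 2368.421ms=3b +789.474ms=1b
4) 3157.895ms=4b +1578.947ms=2b
5) 4736.842ms=6b +2368.421ms=3b
6) 7105.263ms=9b +2368.421ms=3b
Σ=12b of 12 (76bpm 6/8) — PASS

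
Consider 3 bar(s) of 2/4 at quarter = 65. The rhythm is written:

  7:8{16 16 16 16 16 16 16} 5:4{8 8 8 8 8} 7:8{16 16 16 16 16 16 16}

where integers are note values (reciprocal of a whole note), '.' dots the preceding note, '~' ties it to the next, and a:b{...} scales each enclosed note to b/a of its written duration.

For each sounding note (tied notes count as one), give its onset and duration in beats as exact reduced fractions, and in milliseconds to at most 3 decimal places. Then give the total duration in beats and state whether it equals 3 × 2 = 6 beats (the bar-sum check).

1) 0.0ms=0b +263.736ms=2/7b
2) 263.736ms=2/7b +263.736ms=2/7b
3) 527.473ms=4/7b +263.736ms=2/7b
4) 791.209ms=6/7b +263.736ms=2/7b
5) 1054.945ms=8/7b +263.736ms=2/7b
6) 1318.681ms=10/7b +263.736ms=2/7b
7) 1582.418ms=12/7b +263.736ms=2/7b
8) 1846.154ms=2b +369.231ms=2/5b
9) 2215.385ms=12/5b +369.231ms=2/5b
10) 2584.615ms=14/5b +369.231ms=2/5b
11) 2953.846ms=16/5b +369.231ms=2/5b
12) 3323.077ms=18/5b +369.231ms=2/5b
13) 3692.308ms=4b +263.736ms=2/7b
14) 3956.044ms=30/7b +263.736ms=2/7b
15) 4219.78ms=32/7b +263.736ms=2/7b
16) 4483.516ms=34/7b +263.736ms=2/7b
17) 4747.253ms=36/7b +263.736ms=2/7b
18) 5010.989ms=38/7b +263.736ms=2/7b
19) 5274.725ms=40/7b +263.736ms=2/7b
Σ=6b of 6 (65bpm 2/4) — PASS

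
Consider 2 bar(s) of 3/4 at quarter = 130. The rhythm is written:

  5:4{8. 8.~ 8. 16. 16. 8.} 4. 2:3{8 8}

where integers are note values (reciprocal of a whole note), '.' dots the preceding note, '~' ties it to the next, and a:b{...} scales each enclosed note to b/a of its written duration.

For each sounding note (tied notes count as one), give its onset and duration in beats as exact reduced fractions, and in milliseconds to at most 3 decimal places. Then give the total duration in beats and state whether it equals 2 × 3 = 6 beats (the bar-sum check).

1) 0.0ms=0b +276.923ms=3/5b
2) 276.923ms=3/5b +553.846ms=6/5b
3) 830.769ms=9/5b +138.462ms=3/10b
4) 969.231ms=21/10b +138.462ms=3/10b
5) 1107.692ms=12/5b +276.923ms=3/5b
6) 1384.615ms=3b +692.308ms=3/2b
7) 2076.923ms=9/2b +346.154ms=3/4b
8) 2423.077ms=21/4b +346.154ms=3/4b
Σ=6b of 6 (130bpm 3/4) — PASS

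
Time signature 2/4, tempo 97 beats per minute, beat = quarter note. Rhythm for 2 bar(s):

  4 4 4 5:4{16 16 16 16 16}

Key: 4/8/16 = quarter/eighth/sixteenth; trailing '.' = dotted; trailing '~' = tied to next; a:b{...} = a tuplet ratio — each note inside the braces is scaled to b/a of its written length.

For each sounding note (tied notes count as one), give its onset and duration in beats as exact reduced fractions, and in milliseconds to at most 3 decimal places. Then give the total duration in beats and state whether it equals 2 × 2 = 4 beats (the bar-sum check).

1) 0.0ms=0b +618.557ms=1b
2) 618.557ms=1b +618.557ms=1b
3) 1237.113ms=2b +618.557ms=1b
4) 1855.67ms=3b +123.711ms=1/5b
5) 1979.381ms=16/5b +123.711ms=1/5b
6) 2103.093ms=17/5b +123.711ms=1/5b
7) 2226.804ms=18/5b +123.711ms=1/5b
8) 2350.515ms=19/5b +123.711ms=1/5b
Σ=4b of 4 (97bpm 2/4) — PASS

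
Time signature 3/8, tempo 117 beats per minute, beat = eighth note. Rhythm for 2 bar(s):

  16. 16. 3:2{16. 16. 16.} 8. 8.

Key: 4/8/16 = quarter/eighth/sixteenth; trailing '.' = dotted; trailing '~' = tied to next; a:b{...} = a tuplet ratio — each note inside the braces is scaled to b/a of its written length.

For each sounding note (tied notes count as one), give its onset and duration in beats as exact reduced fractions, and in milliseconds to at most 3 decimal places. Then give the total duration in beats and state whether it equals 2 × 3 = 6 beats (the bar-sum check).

1) 0.0ms=0b +384.615ms=3/4b
2) 384.615ms=3/4b +384.615ms=3/4b
3) 769.231ms=3/2b +256.41ms=1/2b
4) 1025.641ms=2b +256.41ms=1/2b
5) 1282.051ms=5/2b +256.41ms=1/2b
6) 1538.462ms=3b +769.231ms=3/2b
7) 2307.692ms=9/2b +769.231ms=3/2b
Σ=6b of 6 (117bpm 3/8) — PASS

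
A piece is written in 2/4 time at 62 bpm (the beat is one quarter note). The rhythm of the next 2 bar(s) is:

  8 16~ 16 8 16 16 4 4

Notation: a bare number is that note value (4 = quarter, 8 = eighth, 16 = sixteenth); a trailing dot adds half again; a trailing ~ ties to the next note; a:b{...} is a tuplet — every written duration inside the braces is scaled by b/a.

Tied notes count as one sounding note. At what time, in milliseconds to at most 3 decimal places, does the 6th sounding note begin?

note 6 onset = 2b = 1935.484ms

1. 0.0ms @ 0 + 483.871ms (1/2)
2. 483.871ms @ 1/2 + 483.871ms (1/2)
3. 967.742ms @ 1 + 483.871ms (1/2)
4. 1451.613ms @ 3/2 + 241.935ms (1/4)
5. 1693.548ms @ 7/4 + 241.935ms (1/4)
6. 1935.484ms @ 2 + 967.742ms (1)
7. 2903.226ms @ 3 + 967.742ms (1)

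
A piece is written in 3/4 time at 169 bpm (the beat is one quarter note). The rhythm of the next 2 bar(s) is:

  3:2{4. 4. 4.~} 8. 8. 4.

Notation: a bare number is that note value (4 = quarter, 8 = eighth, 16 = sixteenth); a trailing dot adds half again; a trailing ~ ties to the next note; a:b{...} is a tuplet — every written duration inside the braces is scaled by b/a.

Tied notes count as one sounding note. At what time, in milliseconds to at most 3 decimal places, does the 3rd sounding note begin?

1. 0.0ms @ 0 + 355.03ms (1)
2. 355.03ms @ 1 + 355.03ms (1)
3. 710.059ms @ 2 + 621.302ms (7/4)
4. 1331.361ms @ 15/4 + 266.272ms (3/4)
5. 1597.633ms @ 9/2 + 532.544ms (3/2)

note 3 onset = 2b = 710.059ms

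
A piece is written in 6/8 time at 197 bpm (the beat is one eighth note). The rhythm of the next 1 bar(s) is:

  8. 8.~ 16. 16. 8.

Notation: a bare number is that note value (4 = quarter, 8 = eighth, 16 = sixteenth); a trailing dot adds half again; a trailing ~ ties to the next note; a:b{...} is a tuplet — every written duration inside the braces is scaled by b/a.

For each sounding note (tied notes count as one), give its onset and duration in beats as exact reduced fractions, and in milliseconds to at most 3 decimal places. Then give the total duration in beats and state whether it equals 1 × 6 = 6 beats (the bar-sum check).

1) 0.0ms=0b +456.853ms=3/2b
2) 456.853ms=3/2b +685.279ms=9/4b
3) 1142.132ms=15/4b +228.426ms=3/4b
4) 1370.558ms=9/2b +456.853ms=3/2b
Σ=6b of 6 (197bpm 6/8) — PASS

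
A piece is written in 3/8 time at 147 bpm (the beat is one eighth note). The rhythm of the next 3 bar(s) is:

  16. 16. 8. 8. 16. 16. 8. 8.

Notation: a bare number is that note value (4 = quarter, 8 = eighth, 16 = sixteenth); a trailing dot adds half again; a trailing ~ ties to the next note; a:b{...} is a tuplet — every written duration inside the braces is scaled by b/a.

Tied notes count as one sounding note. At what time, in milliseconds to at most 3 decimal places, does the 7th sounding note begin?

note 7 onset = 6b = 2448.98ms

1. 0.0ms @ 0 + 306.122ms (3/4)
2. 306.122ms @ 3/4 + 306.122ms (3/4)
3. 612.245ms @ 3/2 + 612.245ms (3/2)
4. 1224.49ms @ 3 + 612.245ms (3/2)
5. 1836.735ms @ 9/2 + 306.122ms (3/4)
6. 2142.857ms @ 21/4 + 306.122ms (3/4)
7. 2448.98ms @ 6 + 612.245ms (3/2)
8. 3061.224ms @ 15/2 + 612.245ms (3/2)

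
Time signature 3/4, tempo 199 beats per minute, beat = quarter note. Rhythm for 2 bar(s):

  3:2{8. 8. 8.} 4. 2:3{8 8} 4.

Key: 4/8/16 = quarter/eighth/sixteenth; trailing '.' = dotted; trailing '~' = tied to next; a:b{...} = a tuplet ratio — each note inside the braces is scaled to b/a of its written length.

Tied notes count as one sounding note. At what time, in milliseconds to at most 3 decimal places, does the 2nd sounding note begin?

1. 0.0ms @ 0 + 150.754ms (1/2)
2. 150.754ms @ 1/2 + 150.754ms (1/2)
3. 301.508ms @ 1 + 150.754ms (1/2)
4. 452.261ms @ 3/2 + 452.261ms (3/2)
5. 904.523ms @ 3 + 226.131ms (3/4)
6. 1130.653ms @ 15/4 + 226.131ms (3/4)
7. 1356.784ms @ 9/2 + 452.261ms (3/2)

note 2 onset = 1/2b = 150.754ms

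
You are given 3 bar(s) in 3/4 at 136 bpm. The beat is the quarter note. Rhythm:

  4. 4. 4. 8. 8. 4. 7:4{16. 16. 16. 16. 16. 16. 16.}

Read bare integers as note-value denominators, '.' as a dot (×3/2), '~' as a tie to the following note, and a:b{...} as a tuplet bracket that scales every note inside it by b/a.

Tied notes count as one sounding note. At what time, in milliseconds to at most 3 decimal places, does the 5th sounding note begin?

note 5 onset = 21/4b = 2316.176ms

1. 0.0ms @ 0 + 661.765ms (3/2)
2. 661.765ms @ 3/2 + 661.765ms (3/2)
3. 1323.529ms @ 3 + 661.765ms (3/2)
4. 1985.294ms @ 9/2 + 330.882ms (3/4)
5. 2316.176ms @ 21/4 + 330.882ms (3/4)
6. 2647.059ms @ 6 + 661.765ms (3/2)
7. 3308.824ms @ 15/2 + 94.538ms (3/14)
8. 3403.361ms @ 54/7 + 94.538ms (3/14)
9. 3497.899ms @ 111/14 + 94.538ms (3/14)
10. 3592.437ms @ 57/7 + 94.538ms (3/14)
11. 3686.975ms @ 117/14 + 94.538ms (3/14)
12. 3781.513ms @ 60/7 + 94.538ms (3/14)
13. 3876.05ms @ 123/14 + 94.538ms (3/14)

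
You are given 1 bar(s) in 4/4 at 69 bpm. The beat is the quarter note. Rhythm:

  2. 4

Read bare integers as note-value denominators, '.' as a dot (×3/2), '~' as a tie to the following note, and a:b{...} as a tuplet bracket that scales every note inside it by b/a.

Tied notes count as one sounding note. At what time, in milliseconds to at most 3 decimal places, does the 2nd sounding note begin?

note 2 onset = 3b = 2608.696ms

1. 0.0ms @ 0 + 2608.696ms (3)
2. 2608.696ms @ 3 + 869.565ms (1)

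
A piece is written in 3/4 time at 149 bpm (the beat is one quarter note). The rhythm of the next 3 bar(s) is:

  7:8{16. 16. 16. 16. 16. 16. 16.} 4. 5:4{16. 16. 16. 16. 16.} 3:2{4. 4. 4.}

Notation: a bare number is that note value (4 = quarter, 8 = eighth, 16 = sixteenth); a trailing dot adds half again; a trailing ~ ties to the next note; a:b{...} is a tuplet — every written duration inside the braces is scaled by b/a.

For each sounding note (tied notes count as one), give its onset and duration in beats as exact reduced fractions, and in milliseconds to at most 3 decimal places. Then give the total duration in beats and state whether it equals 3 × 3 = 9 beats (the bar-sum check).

1) 0.0ms=0b +172.579ms=3/7b
2) 172.579ms=3/7b +172.579ms=3/7b
3) 345.158ms=6/7b +172.579ms=3/7b
4) 517.737ms=9/7b +172.579ms=3/7b
5) 690.316ms=12/7b +172.579ms=3/7b
6) 862.895ms=15/7b +172.579ms=3/7b
7) 1035.475ms=18/7b +172.579ms=3/7b
8) 1208.054ms=3b +604.027ms=3/2b
9) 1812.081ms=9/2b +120.805ms=3/10b
10) 1932.886ms=24/5b +120.805ms=3/10b
11) 2053.691ms=51/10b +120.805ms=3/10b
12) 2174.497ms=27/5b +120.805ms=3/10b
13) 2295.302ms=57/10b +120.805ms=3/10b
14) 2416.107ms=6b +402.685ms=1b
15) 2818.792ms=7b +402.685ms=1b
16) 3221.477ms=8b +402.685ms=1b
Σ=9b of 9 (149bpm 3/4) — PASS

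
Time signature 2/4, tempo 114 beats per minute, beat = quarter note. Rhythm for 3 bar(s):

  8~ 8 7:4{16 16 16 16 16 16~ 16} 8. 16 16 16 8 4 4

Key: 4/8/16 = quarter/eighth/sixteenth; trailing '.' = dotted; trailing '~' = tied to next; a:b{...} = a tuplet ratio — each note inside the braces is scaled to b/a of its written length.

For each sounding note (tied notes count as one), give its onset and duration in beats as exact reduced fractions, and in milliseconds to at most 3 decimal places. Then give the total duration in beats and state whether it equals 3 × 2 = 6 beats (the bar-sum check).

1) 0.0ms=0b +526.316ms=1b
2) 526.316ms=1b +75.188ms=1/7b
3) 601.504ms=8/7b +75.188ms=1/7b
4) 676.692ms=9/7b +75.188ms=1/7b
5) 751.88ms=10/7b +75.188ms=1/7b
6) 827.068ms=11/7b +75.188ms=1/7b
7) 902.256ms=12/7b +150.376ms=2/7b
8) 1052.632ms=2b +394.737ms=3/4b
9) 1447.368ms=11/4b +131.579ms=1/4b
10) 1578.947ms=3b +131.579ms=1/4b
11) 1710.526ms=13/4b +131.579ms=1/4b
12) 1842.105ms=7/2b +263.158ms=1/2b
13) 2105.263ms=4b +526.316ms=1b
14) 2631.579ms=5b +526.316ms=1b
Σ=6b of 6 (114bpm 2/4) — PASS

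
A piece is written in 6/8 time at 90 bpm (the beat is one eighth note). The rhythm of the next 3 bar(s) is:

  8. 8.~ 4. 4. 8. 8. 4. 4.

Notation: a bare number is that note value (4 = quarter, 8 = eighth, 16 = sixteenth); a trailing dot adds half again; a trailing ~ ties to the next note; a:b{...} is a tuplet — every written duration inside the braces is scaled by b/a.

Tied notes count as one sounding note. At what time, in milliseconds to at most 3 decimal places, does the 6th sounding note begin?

note 6 onset = 12b = 8000.0ms

1. 0.0ms @ 0 + 1000.0ms (3/2)
2. 1000.0ms @ 3/2 + 3000.0ms (9/2)
3. 4000.0ms @ 6 + 2000.0ms (3)
4. 6000.0ms @ 9 + 1000.0ms (3/2)
5. 7000.0ms @ 21/2 + 1000.0ms (3/2)
6. 8000.0ms @ 12 + 2000.0ms (3)
7. 10000.0ms @ 15 + 2000.0ms (3)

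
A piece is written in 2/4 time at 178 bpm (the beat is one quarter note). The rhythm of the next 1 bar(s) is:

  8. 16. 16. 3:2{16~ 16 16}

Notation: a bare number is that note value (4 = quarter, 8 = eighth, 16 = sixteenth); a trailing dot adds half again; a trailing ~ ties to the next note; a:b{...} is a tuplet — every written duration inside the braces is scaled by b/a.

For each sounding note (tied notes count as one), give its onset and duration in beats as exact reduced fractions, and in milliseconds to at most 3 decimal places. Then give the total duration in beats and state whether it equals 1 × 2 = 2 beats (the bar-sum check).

1) 0.0ms=0b +252.809ms=3/4b
2) 252.809ms=3/4b +126.404ms=3/8b
3) 379.213ms=9/8b +126.404ms=3/8b
4) 505.618ms=3/2b +112.36ms=1/3b
5) 617.978ms=11/6b +56.18ms=1/6b
Σ=2b of 2 (178bpm 2/4) — PASS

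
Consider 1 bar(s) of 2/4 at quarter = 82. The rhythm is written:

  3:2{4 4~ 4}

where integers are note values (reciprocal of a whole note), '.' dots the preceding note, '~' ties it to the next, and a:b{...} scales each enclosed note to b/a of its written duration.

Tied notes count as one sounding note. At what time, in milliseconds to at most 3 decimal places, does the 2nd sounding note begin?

note 2 onset = 2/3b = 487.805ms

1. 0.0ms @ 0 + 487.805ms (2/3)
2. 487.805ms @ 2/3 + 975.61ms (4/3)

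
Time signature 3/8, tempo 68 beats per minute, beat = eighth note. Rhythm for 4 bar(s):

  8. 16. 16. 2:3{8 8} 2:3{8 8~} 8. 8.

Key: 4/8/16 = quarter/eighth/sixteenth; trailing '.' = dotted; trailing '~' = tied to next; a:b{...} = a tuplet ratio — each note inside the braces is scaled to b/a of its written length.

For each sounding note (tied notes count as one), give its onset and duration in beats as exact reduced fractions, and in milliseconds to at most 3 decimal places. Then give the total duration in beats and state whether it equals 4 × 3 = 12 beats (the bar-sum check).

1) 0.0ms=0b +1323.529ms=3/2b
2) 1323.529ms=3/2b +661.765ms=3/4b
3) 1985.294ms=9/4b +661.765ms=3/4b
4) 2647.059ms=3b +1323.529ms=3/2b
5) 3970.588ms=9/2b +1323.529ms=3/2b
6) 5294.118ms=6b +1323.529ms=3/2b
7) 6617.647ms=15/2b +2647.059ms=3b
8) 9264.706ms=21/2b +1323.529ms=3/2b
Σ=12b of 12 (68bpm 3/8) — PASS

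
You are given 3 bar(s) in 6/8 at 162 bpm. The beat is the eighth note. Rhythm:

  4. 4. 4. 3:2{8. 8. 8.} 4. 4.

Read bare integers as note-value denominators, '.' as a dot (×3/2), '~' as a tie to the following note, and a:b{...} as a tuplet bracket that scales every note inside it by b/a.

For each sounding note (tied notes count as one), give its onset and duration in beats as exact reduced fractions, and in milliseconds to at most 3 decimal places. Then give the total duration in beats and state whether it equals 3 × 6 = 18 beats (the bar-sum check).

1) 0.0ms=0b +1111.111ms=3b
2) 1111.111ms=3b +1111.111ms=3b
3) 2222.222ms=6b +1111.111ms=3b
4) 3333.333ms=9b +370.37ms=1b
5) 3703.704ms=10b +370.37ms=1b
6) 4074.074ms=11b +370.37ms=1b
7) 4444.444ms=12b +1111.111ms=3b
8) 5555.556ms=15b +1111.111ms=3b
Σ=18b of 18 (162bpm 6/8) — PASS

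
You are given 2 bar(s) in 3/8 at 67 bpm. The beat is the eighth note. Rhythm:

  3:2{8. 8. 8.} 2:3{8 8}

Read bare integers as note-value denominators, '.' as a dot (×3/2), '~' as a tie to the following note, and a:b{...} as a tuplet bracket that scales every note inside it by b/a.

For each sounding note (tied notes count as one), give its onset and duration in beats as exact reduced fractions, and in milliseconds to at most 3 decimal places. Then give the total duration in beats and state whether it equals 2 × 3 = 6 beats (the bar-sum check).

1) 0.0ms=0b +895.522ms=1b
2) 895.522ms=1b +895.522ms=1b
3) 1791.045ms=2b +895.522ms=1b
4) 2686.567ms=3b +1343.284ms=3/2b
5) 4029.851ms=9/2b +1343.284ms=3/2b
Σ=6b of 6 (67bpm 3/8) — PASS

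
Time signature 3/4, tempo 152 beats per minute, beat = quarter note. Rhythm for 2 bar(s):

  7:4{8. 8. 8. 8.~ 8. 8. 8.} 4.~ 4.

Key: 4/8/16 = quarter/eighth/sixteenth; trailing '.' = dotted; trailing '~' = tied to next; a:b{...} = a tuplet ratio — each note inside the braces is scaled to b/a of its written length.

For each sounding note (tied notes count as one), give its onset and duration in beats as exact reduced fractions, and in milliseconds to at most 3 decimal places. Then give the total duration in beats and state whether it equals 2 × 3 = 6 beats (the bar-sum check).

1) 0.0ms=0b +169.173ms=3/7b
2) 169.173ms=3/7b +169.173ms=3/7b
3) 338.346ms=6/7b +169.173ms=3/7b
4) 507.519ms=9/7b +338.346ms=6/7b
5) 845.865ms=15/7b +169.173ms=3/7b
6) 1015.038ms=18/7b +169.173ms=3/7b
7) 1184.211ms=3b +1184.211ms=3b
Σ=6b of 6 (152bpm 3/4) — PASS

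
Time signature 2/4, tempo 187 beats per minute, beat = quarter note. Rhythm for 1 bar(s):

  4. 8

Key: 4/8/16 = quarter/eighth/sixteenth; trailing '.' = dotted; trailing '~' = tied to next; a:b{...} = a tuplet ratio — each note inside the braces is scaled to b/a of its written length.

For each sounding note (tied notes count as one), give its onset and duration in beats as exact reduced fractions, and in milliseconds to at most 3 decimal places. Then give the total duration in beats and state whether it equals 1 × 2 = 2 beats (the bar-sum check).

1) 0.0ms=0b +481.283ms=3/2b
2) 481.283ms=3/2b +160.428ms=1/2b
Σ=2b of 2 (187bpm 2/4) — PASS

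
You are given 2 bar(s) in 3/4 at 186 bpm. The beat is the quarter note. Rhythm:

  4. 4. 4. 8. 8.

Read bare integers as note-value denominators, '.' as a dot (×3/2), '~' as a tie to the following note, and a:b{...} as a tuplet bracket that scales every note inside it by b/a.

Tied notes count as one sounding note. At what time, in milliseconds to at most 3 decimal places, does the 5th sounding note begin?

1. 0.0ms @ 0 + 483.871ms (3/2)
2. 483.871ms @ 3/2 + 483.871ms (3/2)
3. 967.742ms @ 3 + 483.871ms (3/2)
4. 1451.613ms @ 9/2 + 241.935ms (3/4)
5. 1693.548ms @ 21/4 + 241.935ms (3/4)

note 5 onset = 21/4b = 1693.548ms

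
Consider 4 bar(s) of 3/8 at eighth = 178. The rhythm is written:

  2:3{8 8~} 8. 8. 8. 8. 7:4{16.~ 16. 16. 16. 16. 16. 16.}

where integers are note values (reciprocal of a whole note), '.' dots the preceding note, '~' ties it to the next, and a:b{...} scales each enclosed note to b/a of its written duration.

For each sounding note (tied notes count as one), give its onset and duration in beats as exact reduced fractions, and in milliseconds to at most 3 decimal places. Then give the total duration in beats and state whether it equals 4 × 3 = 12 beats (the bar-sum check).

1) 0.0ms=0b +505.618ms=3/2b
2) 505.618ms=3/2b +1011.236ms=3b
3) 1516.854ms=9/2b +505.618ms=3/2b
4) 2022.472ms=6b +505.618ms=3/2b
5) 2528.09ms=15/2b +505.618ms=3/2b
6) 3033.708ms=9b +288.925ms=6/7b
7) 3322.632ms=69/7b +144.462ms=3/7b
8) 3467.095ms=72/7b +144.462ms=3/7b
9) 3611.557ms=75/7b +144.462ms=3/7b
10) 3756.019ms=78/7b +144.462ms=3/7b
11) 3900.482ms=81/7b +144.462ms=3/7b
Σ=12b of 12 (178bpm 3/8) — PASS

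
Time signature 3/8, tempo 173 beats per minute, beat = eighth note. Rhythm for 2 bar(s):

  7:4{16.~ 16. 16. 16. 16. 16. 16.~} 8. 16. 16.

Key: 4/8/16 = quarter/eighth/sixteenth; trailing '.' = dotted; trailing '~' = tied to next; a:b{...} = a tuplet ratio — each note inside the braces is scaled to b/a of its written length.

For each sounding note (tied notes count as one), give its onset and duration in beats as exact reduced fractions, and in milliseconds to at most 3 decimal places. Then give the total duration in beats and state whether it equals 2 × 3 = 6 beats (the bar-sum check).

1) 0.0ms=0b +297.275ms=6/7b
2) 297.275ms=6/7b +148.637ms=3/7b
3) 445.912ms=9/7b +148.637ms=3/7b
4) 594.55ms=12/7b +148.637ms=3/7b
5) 743.187ms=15/7b +148.637ms=3/7b
6) 891.825ms=18/7b +668.869ms=27/14b
7) 1560.694ms=9/2b +260.116ms=3/4b
8) 1820.809ms=21/4b +260.116ms=3/4b
Σ=6b of 6 (173bpm 3/8) — PASS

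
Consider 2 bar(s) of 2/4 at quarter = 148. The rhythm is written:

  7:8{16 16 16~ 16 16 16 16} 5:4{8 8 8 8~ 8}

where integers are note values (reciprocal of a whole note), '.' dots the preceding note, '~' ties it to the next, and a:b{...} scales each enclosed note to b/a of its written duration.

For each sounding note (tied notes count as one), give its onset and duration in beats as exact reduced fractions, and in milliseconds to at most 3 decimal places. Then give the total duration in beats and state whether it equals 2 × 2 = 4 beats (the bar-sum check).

1) 0.0ms=0b +115.83ms=2/7b
2) 115.83ms=2/7b +115.83ms=2/7b
3) 231.66ms=4/7b +231.66ms=4/7b
4) 463.32ms=8/7b +115.83ms=2/7b
5) 579.151ms=10/7b +115.83ms=2/7b
6) 694.981ms=12/7b +115.83ms=2/7b
7) 810.811ms=2b +162.162ms=2/5b
8) 972.973ms=12/5b +162.162ms=2/5b
9) 1135.135ms=14/5b +162.162ms=2/5b
10) 1297.297ms=16/5b +324.324ms=4/5b
Σ=4b of 4 (148bpm 2/4) — PASS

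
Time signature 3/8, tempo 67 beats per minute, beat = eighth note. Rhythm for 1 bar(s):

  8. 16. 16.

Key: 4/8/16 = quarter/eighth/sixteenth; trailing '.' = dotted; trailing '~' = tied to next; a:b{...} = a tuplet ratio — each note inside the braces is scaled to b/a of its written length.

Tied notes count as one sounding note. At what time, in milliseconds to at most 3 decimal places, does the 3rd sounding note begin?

1. 0.0ms @ 0 + 1343.284ms (3/2)
2. 1343.284ms @ 3/2 + 671.642ms (3/4)
3. 2014.925ms @ 9/4 + 671.642ms (3/4)

note 3 onset = 9/4b = 2014.925ms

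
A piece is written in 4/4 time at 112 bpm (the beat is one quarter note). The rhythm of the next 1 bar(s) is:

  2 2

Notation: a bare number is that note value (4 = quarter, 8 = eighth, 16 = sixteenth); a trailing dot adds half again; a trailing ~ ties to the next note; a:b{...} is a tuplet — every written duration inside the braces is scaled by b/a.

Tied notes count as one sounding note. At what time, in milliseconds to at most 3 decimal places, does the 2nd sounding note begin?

note 2 onset = 2b = 1071.429ms

1. 0.0ms @ 0 + 1071.429ms (2)
2. 1071.429ms @ 2 + 1071.429ms (2)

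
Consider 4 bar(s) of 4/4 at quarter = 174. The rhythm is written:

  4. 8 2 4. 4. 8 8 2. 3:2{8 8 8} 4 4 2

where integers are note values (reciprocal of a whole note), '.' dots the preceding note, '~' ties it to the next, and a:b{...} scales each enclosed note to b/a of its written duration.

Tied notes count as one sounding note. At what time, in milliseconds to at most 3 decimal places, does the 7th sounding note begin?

note 7 onset = 15/2b = 2586.207ms

1. 0.0ms @ 0 + 517.241ms (3/2)
2. 517.241ms @ 3/2 + 172.414ms (1/2)
3. 689.655ms @ 2 + 689.655ms (2)
4. 1379.31ms @ 4 + 517.241ms (3/2)
5. 1896.552ms @ 11/2 + 517.241ms (3/2)
6. 2413.793ms @ 7 + 172.414ms (1/2)
7. 2586.207ms @ 15/2 + 172.414ms (1/2)
8. 2758.621ms @ 8 + 1034.483ms (3)
9. 3793.103ms @ 11 + 114.943ms (1/3)
10. 3908.046ms @ 34/3 + 114.943ms (1/3)
11. 4022.989ms @ 35/3 + 114.943ms (1/3)
12. 4137.931ms @ 12 + 344.828ms (1)
13. 4482.759ms @ 13 + 344.828ms (1)
14. 4827.586ms @ 14 + 689.655ms (2)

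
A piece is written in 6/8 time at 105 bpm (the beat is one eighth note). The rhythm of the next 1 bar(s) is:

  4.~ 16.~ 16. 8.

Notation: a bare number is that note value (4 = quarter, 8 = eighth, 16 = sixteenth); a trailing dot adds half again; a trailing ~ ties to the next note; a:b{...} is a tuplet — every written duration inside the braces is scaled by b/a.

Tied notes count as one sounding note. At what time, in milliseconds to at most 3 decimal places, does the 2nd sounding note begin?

note 2 onset = 9/2b = 2571.429ms

1. 0.0ms @ 0 + 2571.429ms (9/2)
2. 2571.429ms @ 9/2 + 857.143ms (3/2)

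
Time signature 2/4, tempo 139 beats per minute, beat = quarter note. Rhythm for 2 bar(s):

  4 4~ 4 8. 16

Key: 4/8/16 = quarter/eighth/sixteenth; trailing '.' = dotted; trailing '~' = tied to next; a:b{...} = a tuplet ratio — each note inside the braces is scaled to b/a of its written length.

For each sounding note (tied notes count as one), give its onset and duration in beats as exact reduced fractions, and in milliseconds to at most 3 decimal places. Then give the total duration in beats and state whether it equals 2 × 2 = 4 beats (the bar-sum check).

1) 0.0ms=0b +431.655ms=1b
2) 431.655ms=1b +863.309ms=2b
3) 1294.964ms=3b +323.741ms=3/4b
4) 1618.705ms=15/4b +107.914ms=1/4b
Σ=4b of 4 (139bpm 2/4) — PASS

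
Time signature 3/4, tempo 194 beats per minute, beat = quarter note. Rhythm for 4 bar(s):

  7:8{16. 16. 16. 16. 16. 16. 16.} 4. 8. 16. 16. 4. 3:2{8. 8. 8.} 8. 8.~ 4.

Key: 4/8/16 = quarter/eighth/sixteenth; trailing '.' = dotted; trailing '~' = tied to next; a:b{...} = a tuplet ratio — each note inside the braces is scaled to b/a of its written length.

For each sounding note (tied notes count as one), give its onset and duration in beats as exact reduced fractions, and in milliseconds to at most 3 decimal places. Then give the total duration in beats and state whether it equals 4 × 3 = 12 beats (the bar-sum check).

1) 0.0ms=0b +132.548ms=3/7b
2) 132.548ms=3/7b +132.548ms=3/7b
3) 265.096ms=6/7b +132.548ms=3/7b
4) 397.644ms=9/7b +132.548ms=3/7b
5) 530.191ms=12/7b +132.548ms=3/7b
6) 662.739ms=15/7b +132.548ms=3/7b
7) 795.287ms=18/7b +132.548ms=3/7b
8) 927.835ms=3b +463.918ms=3/2b
9) 1391.753ms=9/2b +231.959ms=3/4b
10) 1623.711ms=21/4b +115.979ms=3/8b
11) 1739.691ms=45/8b +115.979ms=3/8b
12) 1855.67ms=6b +463.918ms=3/2b
13) 2319.588ms=15/2b +154.639ms=1/2b
14) 2474.227ms=8b +154.639ms=1/2b
15) 2628.866ms=17/2b +154.639ms=1/2b
16) 2783.505ms=9b +231.959ms=3/4b
17) 3015.464ms=39/4b +695.876ms=9/4b
Σ=12b of 12 (194bpm 3/4) — PASS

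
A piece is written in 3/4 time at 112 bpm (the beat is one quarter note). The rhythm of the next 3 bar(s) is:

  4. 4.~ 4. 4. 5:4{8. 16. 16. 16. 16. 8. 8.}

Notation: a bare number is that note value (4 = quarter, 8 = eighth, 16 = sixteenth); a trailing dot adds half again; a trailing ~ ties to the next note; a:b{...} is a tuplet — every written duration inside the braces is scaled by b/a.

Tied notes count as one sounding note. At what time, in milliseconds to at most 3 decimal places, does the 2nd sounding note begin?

note 2 onset = 3/2b = 803.571ms

1. 0.0ms @ 0 + 803.571ms (3/2)
2. 803.571ms @ 3/2 + 1607.143ms (3)
3. 2410.714ms @ 9/2 + 803.571ms (3/2)
4. 3214.286ms @ 6 + 321.429ms (3/5)
5. 3535.714ms @ 33/5 + 160.714ms (3/10)
6. 3696.429ms @ 69/10 + 160.714ms (3/10)
7. 3857.143ms @ 36/5 + 160.714ms (3/10)
8. 4017.857ms @ 15/2 + 160.714ms (3/10)
9. 4178.571ms @ 39/5 + 321.429ms (3/5)
10. 4500.0ms @ 42/5 + 321.429ms (3/5)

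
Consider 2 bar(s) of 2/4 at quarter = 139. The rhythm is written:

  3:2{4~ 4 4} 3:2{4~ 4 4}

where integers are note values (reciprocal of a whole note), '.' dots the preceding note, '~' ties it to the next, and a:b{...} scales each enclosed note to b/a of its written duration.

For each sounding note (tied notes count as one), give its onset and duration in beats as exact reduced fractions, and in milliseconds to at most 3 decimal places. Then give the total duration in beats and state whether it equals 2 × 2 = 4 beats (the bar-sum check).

1) 0.0ms=0b +575.54ms=4/3b
2) 575.54ms=4/3b +287.77ms=2/3b
3) 863.309ms=2b +575.54ms=4/3b
4) 1438.849ms=10/3b +287.77ms=2/3b
Σ=4b of 4 (139bpm 2/4) — PASS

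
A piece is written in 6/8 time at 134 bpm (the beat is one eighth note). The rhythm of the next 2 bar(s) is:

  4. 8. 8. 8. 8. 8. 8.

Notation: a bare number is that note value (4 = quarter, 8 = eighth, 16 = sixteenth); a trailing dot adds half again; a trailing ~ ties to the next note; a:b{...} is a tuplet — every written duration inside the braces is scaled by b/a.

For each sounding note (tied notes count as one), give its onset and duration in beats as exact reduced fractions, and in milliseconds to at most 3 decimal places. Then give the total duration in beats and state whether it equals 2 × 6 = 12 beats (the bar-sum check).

1) 0.0ms=0b +1343.284ms=3b
2) 1343.284ms=3b +671.642ms=3/2b
3) 2014.925ms=9/2b +671.642ms=3/2b
4) 2686.567ms=6b +671.642ms=3/2b
5) 3358.209ms=15/2b +671.642ms=3/2b
6) 4029.851ms=9b +671.642ms=3/2b
7) 4701.493ms=21/2b +671.642ms=3/2b
Σ=12b of 12 (134bpm 6/8) — PASS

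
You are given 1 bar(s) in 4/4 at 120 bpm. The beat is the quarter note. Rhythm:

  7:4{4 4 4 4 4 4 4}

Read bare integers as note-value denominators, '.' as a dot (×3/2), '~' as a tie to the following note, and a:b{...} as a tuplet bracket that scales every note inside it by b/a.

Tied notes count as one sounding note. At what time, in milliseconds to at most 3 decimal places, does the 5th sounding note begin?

note 5 onset = 16/7b = 1142.857ms

1. 0.0ms @ 0 + 285.714ms (4/7)
2. 285.714ms @ 4/7 + 285.714ms (4/7)
3. 571.429ms @ 8/7 + 285.714ms (4/7)
4. 857.143ms @ 12/7 + 285.714ms (4/7)
5. 1142.857ms @ 16/7 + 285.714ms (4/7)
6. 1428.571ms @ 20/7 + 285.714ms (4/7)
7. 1714.286ms @ 24/7 + 285.714ms (4/7)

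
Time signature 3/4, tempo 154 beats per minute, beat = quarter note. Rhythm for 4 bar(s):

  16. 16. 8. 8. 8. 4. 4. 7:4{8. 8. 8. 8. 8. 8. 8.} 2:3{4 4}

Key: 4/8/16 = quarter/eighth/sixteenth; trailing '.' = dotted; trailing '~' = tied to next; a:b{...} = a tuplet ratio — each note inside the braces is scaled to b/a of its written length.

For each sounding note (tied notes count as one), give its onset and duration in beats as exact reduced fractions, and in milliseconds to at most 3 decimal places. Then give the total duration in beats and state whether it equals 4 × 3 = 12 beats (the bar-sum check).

1) 0.0ms=0b +146.104ms=3/8b
2) 146.104ms=3/8b +146.104ms=3/8b
3) 292.208ms=3/4b +292.208ms=3/4b
4) 584.416ms=3/2b +292.208ms=3/4b
5) 876.623ms=9/4b +292.208ms=3/4b
6) 1168.831ms=3b +584.416ms=3/2b
7) 1753.247ms=9/2b +584.416ms=3/2b
8) 2337.662ms=6b +166.976ms=3/7b
9) 2504.638ms=45/7b +166.976ms=3/7b
10) 2671.614ms=48/7b +166.976ms=3/7b
11) 2838.59ms=51/7b +166.976ms=3/7b
12) 3005.566ms=54/7b +166.976ms=3/7b
13) 3172.542ms=57/7b +166.976ms=3/7b
14) 3339.518ms=60/7b +166.976ms=3/7b
15) 3506.494ms=9b +584.416ms=3/2b
16) 4090.909ms=21/2b +584.416ms=3/2b
Σ=12b of 12 (154bpm 3/4) — PASS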